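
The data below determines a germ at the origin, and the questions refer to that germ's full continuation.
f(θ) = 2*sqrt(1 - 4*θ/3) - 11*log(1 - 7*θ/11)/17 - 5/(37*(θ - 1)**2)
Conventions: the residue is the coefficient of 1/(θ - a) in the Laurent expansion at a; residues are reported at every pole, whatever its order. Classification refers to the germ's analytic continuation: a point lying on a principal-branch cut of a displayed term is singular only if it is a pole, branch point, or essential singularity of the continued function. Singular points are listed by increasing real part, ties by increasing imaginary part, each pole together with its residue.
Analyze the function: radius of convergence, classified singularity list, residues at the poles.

Denominator factor (θ - 1)^2: pole of order 2 at 1, modulus 1.
Branch term (-11/17)*log(1 - θ/(11/7)): its argument vanishes at θ = 11/7, a logarithmic branch point, modulus 11/7.
Branch term (2)*sqrt(1 - θ/(3/4)): its argument vanishes at θ = 3/4, a square-root branch point, modulus 3/4.
The radius of convergence is the smallest modulus among the singular points: 3/4.
The branch terms are analytic at 1 and contribute nothing to the residue; only the rational part matters.
At the order-2 pole 1 set g(θ) = (θ - (1))^2*(rational part) = -5/37.
Order-2 pole: residue = g'(a); g'(1) = 0, so the residue is 0.
List the singular points by increasing real part (a conjugate pair: the negative imaginary part first).

Radius of convergence at 0: 3/4.
At 3/4: an algebraic (square-root) branch point.
At 1: a pole of order 2; residue 0.
At 11/7: a logarithmic branch point.


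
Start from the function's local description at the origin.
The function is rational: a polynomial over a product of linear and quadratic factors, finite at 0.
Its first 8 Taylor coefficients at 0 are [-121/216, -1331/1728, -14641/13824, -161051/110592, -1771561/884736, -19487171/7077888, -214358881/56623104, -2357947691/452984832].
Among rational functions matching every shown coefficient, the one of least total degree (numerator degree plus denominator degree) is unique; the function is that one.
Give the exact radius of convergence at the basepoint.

No rational of total degree below 1 reproduces all 8 coefficients; solving the [0/1] Pade equations on them gives f(θ) = 11/(27*(θ - 8/11)), whose expansion matches every shown term.
Denominator factor (θ - 8/11): pole of order 1 at 8/11, modulus 8/11.
The radius of convergence is the smallest modulus among the singular points: 8/11.

The radius of convergence is 8/11.


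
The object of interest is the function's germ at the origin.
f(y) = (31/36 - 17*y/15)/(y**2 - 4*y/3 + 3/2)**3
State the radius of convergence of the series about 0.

The radius of convergence is (1/2)*sqrt(6).

Denominator factor (y**2 - 4*y/3 + 3/2)^3: discriminant -38/9, complex-conjugate roots (2/3) + ((1/6)*sqrt(38))*i and (2/3) - ((1/6)*sqrt(38))*i; poles of order 3, moduli (1/2)*sqrt(6) and (1/2)*sqrt(6).
The radius of convergence is the smallest modulus among the singular points: (1/2)*sqrt(6).


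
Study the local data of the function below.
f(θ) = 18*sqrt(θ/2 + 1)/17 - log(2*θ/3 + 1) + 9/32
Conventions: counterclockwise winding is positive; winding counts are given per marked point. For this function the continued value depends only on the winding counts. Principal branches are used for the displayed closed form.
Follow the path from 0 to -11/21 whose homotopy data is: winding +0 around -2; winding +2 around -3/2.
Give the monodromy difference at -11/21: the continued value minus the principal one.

The rational part is single-valued and drops out of the difference; each branch term changes only by its own monodromy.
(18/17)*sqrt(1 - θ/(-2)): winding +0 is even, the square root returns to the same sheet, contribution 0.
(-1)*log(1 - θ/(-3/2)): each positive loop around -3/2 adds 2*pi*i to the log, so winding +2 contributes (-1)*(2)*2*pi*i = -(4)*pi*i.
Summing the contributions at θ = -11/21 gives -(4)*pi*i.

Continued minus principal equals -(4)*pi*i.


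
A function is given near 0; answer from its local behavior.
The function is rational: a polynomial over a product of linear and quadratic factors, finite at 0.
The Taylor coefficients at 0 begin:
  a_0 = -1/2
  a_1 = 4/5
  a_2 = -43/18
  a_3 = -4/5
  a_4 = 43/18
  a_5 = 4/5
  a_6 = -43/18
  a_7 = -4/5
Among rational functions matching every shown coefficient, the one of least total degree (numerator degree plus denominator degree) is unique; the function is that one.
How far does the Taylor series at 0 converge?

The radius of convergence is 1.

No rational of total degree below 4 reproduces all 8 coefficients; solving the [2/2] Pade equations on them gives f(k) = (-26*k**2/9 + 4*k/5 - 1/2)/(k**2 + 1), whose expansion matches every shown term.
Denominator factor (k**2 + 1): discriminant -4, complex-conjugate roots (1)*i and -(1)*i; poles of order 1, moduli 1 and 1.
The radius of convergence is the smallest modulus among the singular points: 1.


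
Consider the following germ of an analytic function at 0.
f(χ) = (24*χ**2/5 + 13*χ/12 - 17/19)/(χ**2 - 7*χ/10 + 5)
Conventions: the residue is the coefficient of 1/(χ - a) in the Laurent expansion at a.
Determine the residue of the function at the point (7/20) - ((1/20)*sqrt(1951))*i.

The residue is (1333/600) - ((2660711/22241400)*sqrt(1951))*i.

The factor χ**2 - 7*χ/10 + 5 splits as (χ - a)(χ - a') with a = (7/20) - ((1/20)*sqrt(1951))*i, a' = (7/20) + ((1/20)*sqrt(1951))*i. At the order-1 pole a set g(χ) = (χ - a)*f(χ) = [24*χ**2/5 + 13*χ/12 - 17/19] / (χ - a').
Simple pole: residue = g(a) at a = (7/20) - ((1/20)*sqrt(1951))*i, which is (1333/600) - ((2660711/22241400)*sqrt(1951))*i.


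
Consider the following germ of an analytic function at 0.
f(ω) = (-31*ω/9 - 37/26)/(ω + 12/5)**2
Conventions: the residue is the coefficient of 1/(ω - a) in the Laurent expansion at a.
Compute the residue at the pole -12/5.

The residue is -31/9.

At the order-2 pole -12/5 set g(ω) = (ω - (-12/5))^2*f(ω) = -31*ω/9 - 37/26.
Order-2 pole: residue = g'(a); g'(-12/5) = -31/9, so the residue is -31/9.


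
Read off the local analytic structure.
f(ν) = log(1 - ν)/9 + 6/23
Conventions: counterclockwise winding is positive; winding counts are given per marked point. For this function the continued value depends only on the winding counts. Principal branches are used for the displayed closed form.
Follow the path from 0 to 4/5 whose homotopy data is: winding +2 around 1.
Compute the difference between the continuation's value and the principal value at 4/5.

The rational part is single-valued and drops out of the difference; each branch term changes only by its own monodromy.
(1/9)*log(1 - ν/(1)): each positive loop around 1 adds 2*pi*i to the log, so winding +2 contributes (1/9)*(2)*2*pi*i = (4/9)*pi*i.
Summing the contributions at ν = 4/5 gives (4/9)*pi*i.

Continued minus principal equals (4/9)*pi*i.


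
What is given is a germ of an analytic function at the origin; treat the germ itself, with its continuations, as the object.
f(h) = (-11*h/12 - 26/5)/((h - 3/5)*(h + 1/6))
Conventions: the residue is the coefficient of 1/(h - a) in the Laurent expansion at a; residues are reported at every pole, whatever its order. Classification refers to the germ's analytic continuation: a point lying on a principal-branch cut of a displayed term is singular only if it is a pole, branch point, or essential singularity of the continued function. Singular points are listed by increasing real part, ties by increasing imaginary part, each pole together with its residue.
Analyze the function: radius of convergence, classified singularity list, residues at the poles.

Radius of convergence at 0: 1/6.
At -1/6: a pole of order 1; residue 79/12.
At 3/5: a pole of order 1; residue -15/2.

Denominator factor (h + 1/6): pole of order 1 at -1/6, modulus 1/6.
Denominator factor (h - 3/5): pole of order 1 at 3/5, modulus 3/5.
The radius of convergence is the smallest modulus among the singular points: 1/6.
At the order-1 pole -1/6 set g(h) = (h - (-1/6))*f(h) = (-11*h/12 - 26/5)/(h - 3/5).
Simple pole: residue = g(a) at a = -1/6, which is 79/12.
At the order-1 pole 3/5 set g(h) = (h - (3/5))*f(h) = (-11*h/12 - 26/5)/(h + 1/6).
Simple pole: residue = g(a) at a = 3/5, which is -15/2.
List the singular points by increasing real part (a conjugate pair: the negative imaginary part first).


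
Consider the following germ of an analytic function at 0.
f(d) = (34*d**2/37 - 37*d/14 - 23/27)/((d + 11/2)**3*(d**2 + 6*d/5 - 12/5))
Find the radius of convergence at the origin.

Denominator factor (d**2 + 6*d/5 - 12/5): discriminant 276/25, real irrational roots -3/5 + (1/5)*sqrt(69) and -3/5 - (1/5)*sqrt(69); poles of order 1, moduli -3/5 + (1/5)*sqrt(69) and 3/5 + (1/5)*sqrt(69).
Denominator factor (d + 11/2)^3: pole of order 3 at -11/2, modulus 11/2.
The radius of convergence is the smallest modulus among the singular points: -3/5 + (1/5)*sqrt(69).

The radius of convergence is -3/5 + (1/5)*sqrt(69).


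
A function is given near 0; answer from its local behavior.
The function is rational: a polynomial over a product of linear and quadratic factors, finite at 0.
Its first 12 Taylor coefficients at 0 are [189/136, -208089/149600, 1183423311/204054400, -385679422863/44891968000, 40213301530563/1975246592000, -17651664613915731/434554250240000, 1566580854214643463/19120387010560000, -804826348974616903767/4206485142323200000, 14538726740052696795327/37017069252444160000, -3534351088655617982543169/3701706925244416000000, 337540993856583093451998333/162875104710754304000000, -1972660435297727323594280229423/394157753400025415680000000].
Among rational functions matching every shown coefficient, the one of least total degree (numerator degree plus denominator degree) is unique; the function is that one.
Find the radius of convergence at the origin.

The radius of convergence is -5/8 + (3/56)*sqrt(385).

No rational of total degree below 10 reproduces all 12 coefficients; solving the [2/8] Pade equations on them gives f(ε) = (-34*ε**2/31 + ε/10 + 5/17)/((ε**2 - 5*ε/4 - 5/7)*(ε**2 + ε/11 - 2/3)**3), whose expansion matches every shown term.
Denominator factor (ε**2 - 5*ε/4 - 5/7): discriminant 495/112, real irrational roots 5/8 + (3/56)*sqrt(385) and 5/8 - (3/56)*sqrt(385); poles of order 1, moduli 5/8 + (3/56)*sqrt(385) and -5/8 + (3/56)*sqrt(385).
Denominator factor (ε**2 + ε/11 - 2/3)^3: discriminant 971/363, real irrational roots -1/22 + (1/66)*sqrt(2913) and -1/22 - (1/66)*sqrt(2913); poles of order 3, moduli -1/22 + (1/66)*sqrt(2913) and 1/22 + (1/66)*sqrt(2913).
The radius of convergence is the smallest modulus among the singular points: -5/8 + (3/56)*sqrt(385).


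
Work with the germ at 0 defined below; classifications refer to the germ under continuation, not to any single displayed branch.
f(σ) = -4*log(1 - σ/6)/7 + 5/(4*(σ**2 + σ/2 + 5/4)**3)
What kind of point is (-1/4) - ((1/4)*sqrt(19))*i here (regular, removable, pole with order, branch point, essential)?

The point is a pole of order 3.

The denominator factor σ**2 + σ/2 + 5/4 vanishes at (-1/4) - ((1/4)*sqrt(19))*i and appears to the power 3; the numerator there equals 5/4, nonzero, and no other factor vanishes.
The branch terms are analytic at this point.
Hence a pole whose order is the multiplicity, 3.


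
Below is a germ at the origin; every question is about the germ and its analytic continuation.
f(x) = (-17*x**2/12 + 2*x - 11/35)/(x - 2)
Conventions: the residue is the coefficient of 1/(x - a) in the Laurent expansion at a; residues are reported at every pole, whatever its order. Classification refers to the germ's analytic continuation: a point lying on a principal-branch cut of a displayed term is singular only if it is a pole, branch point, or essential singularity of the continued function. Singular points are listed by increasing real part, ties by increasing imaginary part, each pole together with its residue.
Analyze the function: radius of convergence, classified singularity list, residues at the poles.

Denominator factor (x - 2): pole of order 1 at 2, modulus 2.
The radius of convergence is the smallest modulus among the singular points: 2.
At the order-1 pole 2 set g(x) = (x - (2))*f(x) = -17*x**2/12 + 2*x - 11/35.
Simple pole: residue = g(a) at a = 2, which is -208/105.

Radius of convergence at 0: 2.
At 2: a pole of order 1; residue -208/105.


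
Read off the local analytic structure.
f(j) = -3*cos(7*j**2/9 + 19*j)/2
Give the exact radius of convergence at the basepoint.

The radius of convergence is infinite.

The factor cos(7*j**2/9 + 19*j) is entire and contributes no finite singular point.
The polynomial part has no poles.
No finite singular points: the Taylor series at 0 converges everywhere.


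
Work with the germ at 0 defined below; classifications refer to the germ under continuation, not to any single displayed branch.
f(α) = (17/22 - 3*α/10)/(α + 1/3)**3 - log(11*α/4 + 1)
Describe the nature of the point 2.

Denominator factors: α + 1/3 = 7/3 at α = 2 — none vanishes.
Branch term log(1 - α/(-4/11)): argument at 2 is 13/2, nonzero, so 2 is not its branch point (a point on a principal cut is still regular for the continued germ).
So the germ continues analytically to 2.

The point is a regular point.


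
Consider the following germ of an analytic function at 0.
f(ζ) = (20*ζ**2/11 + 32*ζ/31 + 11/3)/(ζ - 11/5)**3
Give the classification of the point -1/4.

The point is a regular point.

Denominator factors: ζ - 11/5 = -49/20 at ζ = -1/4 — none vanishes.
So the germ continues analytically to -1/4.


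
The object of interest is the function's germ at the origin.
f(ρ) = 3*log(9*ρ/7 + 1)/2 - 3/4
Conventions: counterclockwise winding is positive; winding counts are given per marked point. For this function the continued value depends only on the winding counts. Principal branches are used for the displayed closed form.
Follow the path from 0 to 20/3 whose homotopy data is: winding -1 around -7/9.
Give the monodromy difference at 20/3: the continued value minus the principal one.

The rational part is single-valued and drops out of the difference; each branch term changes only by its own monodromy.
(3/2)*log(1 - ρ/(-7/9)): each positive loop around -7/9 adds 2*pi*i to the log, so winding -1 contributes (3/2)*(-1)*2*pi*i = -(3)*pi*i.
Summing the contributions at ρ = 20/3 gives -(3)*pi*i.

Continued minus principal equals -(3)*pi*i.


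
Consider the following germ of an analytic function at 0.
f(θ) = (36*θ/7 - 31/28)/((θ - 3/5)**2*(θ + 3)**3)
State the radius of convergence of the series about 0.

The radius of convergence is 3/5.

Denominator factor (θ + 3)^3: pole of order 3 at -3, modulus 3.
Denominator factor (θ - 3/5)^2: pole of order 2 at 3/5, modulus 3/5.
The radius of convergence is the smallest modulus among the singular points: 3/5.


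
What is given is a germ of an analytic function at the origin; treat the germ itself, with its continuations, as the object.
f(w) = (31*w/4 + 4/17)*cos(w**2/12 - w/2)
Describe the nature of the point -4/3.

The point is a regular point.

There is no denominator, hence no pole anywhere.
The factor cos(w**2/12 - w/2) is entire.
So the germ continues analytically to -4/3.


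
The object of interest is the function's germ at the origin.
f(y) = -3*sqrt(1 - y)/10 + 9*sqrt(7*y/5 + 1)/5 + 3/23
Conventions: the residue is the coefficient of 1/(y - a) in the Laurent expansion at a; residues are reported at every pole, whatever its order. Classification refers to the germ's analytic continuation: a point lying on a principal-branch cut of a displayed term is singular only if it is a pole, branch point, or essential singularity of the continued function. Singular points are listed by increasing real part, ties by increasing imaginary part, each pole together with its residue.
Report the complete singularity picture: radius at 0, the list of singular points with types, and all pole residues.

Radius of convergence at 0: 5/7.
At -5/7: an algebraic (square-root) branch point.
At 1: an algebraic (square-root) branch point.

Branch term (9/5)*sqrt(1 - y/(-5/7)): its argument vanishes at y = -5/7, a square-root branch point, modulus 5/7.
Branch term (-3/10)*sqrt(1 - y/(1)): its argument vanishes at y = 1, a square-root branch point, modulus 1.
The radius of convergence is the smallest modulus among the singular points: 5/7.
List the singular points by increasing real part (a conjugate pair: the negative imaginary part first).


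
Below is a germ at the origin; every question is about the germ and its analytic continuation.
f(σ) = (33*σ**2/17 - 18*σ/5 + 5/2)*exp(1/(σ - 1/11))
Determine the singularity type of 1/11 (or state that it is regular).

The point is an essential singularity.

The exponent 1/(σ - (1/11)) has a pole at 1/11, so exp(1/(σ - (1/11))) takes every nonzero value near it: an essential singularity (not a pole of any order).


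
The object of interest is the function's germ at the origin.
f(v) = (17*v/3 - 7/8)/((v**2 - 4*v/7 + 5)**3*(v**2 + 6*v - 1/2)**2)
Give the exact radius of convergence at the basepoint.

The radius of convergence is -3 + (1/2)*sqrt(38).

Denominator factor (v**2 + 6*v - 1/2)^2: discriminant 38, real irrational roots -3 + (1/2)*sqrt(38) and -3 - (1/2)*sqrt(38); poles of order 2, moduli -3 + (1/2)*sqrt(38) and 3 + (1/2)*sqrt(38).
Denominator factor (v**2 - 4*v/7 + 5)^3: discriminant -964/49, complex-conjugate roots (2/7) + ((1/7)*sqrt(241))*i and (2/7) - ((1/7)*sqrt(241))*i; poles of order 3, moduli sqrt(5) and sqrt(5).
The radius of convergence is the smallest modulus among the singular points: -3 + (1/2)*sqrt(38).


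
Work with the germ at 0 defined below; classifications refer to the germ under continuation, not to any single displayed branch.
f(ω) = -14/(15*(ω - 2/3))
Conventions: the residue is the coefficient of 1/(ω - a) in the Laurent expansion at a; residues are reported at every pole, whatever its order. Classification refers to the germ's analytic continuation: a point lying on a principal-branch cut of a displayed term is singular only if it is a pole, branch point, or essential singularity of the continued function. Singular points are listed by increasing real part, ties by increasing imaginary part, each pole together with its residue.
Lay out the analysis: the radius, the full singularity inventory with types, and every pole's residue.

Radius of convergence at 0: 2/3.
At 2/3: a pole of order 1; residue -14/15.

Denominator factor (ω - 2/3): pole of order 1 at 2/3, modulus 2/3.
The radius of convergence is the smallest modulus among the singular points: 2/3.
At the order-1 pole 2/3 set g(ω) = (ω - (2/3))*f(ω) = -14/15.
Simple pole: residue = g(a) at a = 2/3, which is -14/15.


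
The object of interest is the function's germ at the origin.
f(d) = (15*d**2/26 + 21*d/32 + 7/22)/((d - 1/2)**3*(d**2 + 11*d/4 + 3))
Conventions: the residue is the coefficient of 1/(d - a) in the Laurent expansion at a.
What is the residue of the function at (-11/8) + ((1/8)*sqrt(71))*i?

The factor d**2 + 11*d/4 + 3 splits as (d - a)(d - a') with a = (-11/8) + ((1/8)*sqrt(71))*i, a' = (-11/8) - ((1/8)*sqrt(71))*i. At the order-1 pole a set g(d) = (d - a)*f(d) = [(15*d**2/26 + 21*d/32 + 7/22)/(d - 1/2)**3] / (d - a').
Simple pole: residue = g(a) at a = (-11/8) + ((1/8)*sqrt(71))*i, which is (58075/7243379) + ((2838717/514279909)*sqrt(71))*i.

The residue is (58075/7243379) + ((2838717/514279909)*sqrt(71))*i.


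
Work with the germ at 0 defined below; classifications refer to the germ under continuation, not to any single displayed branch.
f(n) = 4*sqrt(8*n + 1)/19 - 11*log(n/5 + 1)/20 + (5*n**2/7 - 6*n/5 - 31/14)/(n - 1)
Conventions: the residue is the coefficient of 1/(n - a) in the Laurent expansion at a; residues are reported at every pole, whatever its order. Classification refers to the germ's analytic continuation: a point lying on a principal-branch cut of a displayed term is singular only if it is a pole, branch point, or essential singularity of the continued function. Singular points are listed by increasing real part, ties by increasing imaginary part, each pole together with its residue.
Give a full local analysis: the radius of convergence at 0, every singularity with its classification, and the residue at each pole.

Radius of convergence at 0: 1/8.
At -5: a logarithmic branch point.
At -1/8: an algebraic (square-root) branch point.
At 1: a pole of order 1; residue -27/10.

Denominator factor (n - 1): pole of order 1 at 1, modulus 1.
Branch term (4/19)*sqrt(1 - n/(-1/8)): its argument vanishes at n = -1/8, a square-root branch point, modulus 1/8.
Branch term (-11/20)*log(1 - n/(-5)): its argument vanishes at n = -5, a logarithmic branch point, modulus 5.
The radius of convergence is the smallest modulus among the singular points: 1/8.
The branch terms are analytic at 1 and contribute nothing to the residue; only the rational part matters.
At the order-1 pole 1 set g(n) = (n - (1))*(rational part) = 5*n**2/7 - 6*n/5 - 31/14.
Simple pole: residue = g(a) at a = 1, which is -27/10.
List the singular points by increasing real part (a conjugate pair: the negative imaginary part first).


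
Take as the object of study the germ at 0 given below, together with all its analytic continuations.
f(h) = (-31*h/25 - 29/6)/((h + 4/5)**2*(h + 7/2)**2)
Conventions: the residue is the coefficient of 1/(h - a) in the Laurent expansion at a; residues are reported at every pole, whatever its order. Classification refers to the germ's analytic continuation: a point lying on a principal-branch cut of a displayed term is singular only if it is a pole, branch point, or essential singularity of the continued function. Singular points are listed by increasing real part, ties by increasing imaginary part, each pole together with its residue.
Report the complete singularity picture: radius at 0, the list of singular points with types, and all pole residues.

Radius of convergence at 0: 4/5.
At -7/2: a pole of order 2; residue -13004/59049.
At -4/5: a pole of order 2; residue 13004/59049.

Denominator factor (h + 7/2)^2: pole of order 2 at -7/2, modulus 7/2.
Denominator factor (h + 4/5)^2: pole of order 2 at -4/5, modulus 4/5.
The radius of convergence is the smallest modulus among the singular points: 4/5.
At the order-2 pole -7/2 set g(h) = (h - (-7/2))^2*f(h) = (-31*h/25 - 29/6)/(h + 4/5)**2.
Order-2 pole: residue = g'(a); g'(-7/2) = -13004/59049, so the residue is -13004/59049.
At the order-2 pole -4/5 set g(h) = (h - (-4/5))^2*f(h) = (-31*h/25 - 29/6)/(h + 7/2)**2.
Order-2 pole: residue = g'(a); g'(-4/5) = 13004/59049, so the residue is 13004/59049.
List the singular points by increasing real part (a conjugate pair: the negative imaginary part first).


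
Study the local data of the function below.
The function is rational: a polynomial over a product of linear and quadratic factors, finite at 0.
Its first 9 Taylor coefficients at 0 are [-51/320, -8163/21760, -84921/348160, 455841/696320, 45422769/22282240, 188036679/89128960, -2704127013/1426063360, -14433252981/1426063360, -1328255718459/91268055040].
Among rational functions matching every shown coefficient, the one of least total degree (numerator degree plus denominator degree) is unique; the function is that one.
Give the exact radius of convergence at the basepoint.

No rational of total degree below 7 reproduces all 9 coefficients; solving the [1/6] Pade equations on them gives f(σ) = (-6*σ/17 - 17/5)/((σ**2 - σ + 8)**2*(σ**2 - 2*σ/3 + 1/3)), whose expansion matches every shown term.
Denominator factor (σ**2 - 2*σ/3 + 1/3): discriminant -8/9, complex-conjugate roots (1/3) + ((1/3)*sqrt(2))*i and (1/3) - ((1/3)*sqrt(2))*i; poles of order 1, moduli (1/3)*sqrt(3) and (1/3)*sqrt(3).
Denominator factor (σ**2 - σ + 8)^2: discriminant -31, complex-conjugate roots (1/2) + ((1/2)*sqrt(31))*i and (1/2) - ((1/2)*sqrt(31))*i; poles of order 2, moduli (2)*sqrt(2) and (2)*sqrt(2).
The radius of convergence is the smallest modulus among the singular points: (1/3)*sqrt(3).

The radius of convergence is (1/3)*sqrt(3).


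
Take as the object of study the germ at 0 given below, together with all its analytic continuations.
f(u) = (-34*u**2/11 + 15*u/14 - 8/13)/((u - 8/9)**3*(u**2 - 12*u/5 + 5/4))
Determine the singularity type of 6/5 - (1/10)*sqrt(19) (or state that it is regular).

The denominator factor u**2 - 12*u/5 + 5/4 vanishes at 6/5 - (1/10)*sqrt(19) and appears to the power 1; the numerator there equals -218611/50050 + (4887/7700)*sqrt(19), nonzero, and no other factor vanishes.
Hence a pole whose order is the multiplicity, 1.

The point is a pole of order 1.


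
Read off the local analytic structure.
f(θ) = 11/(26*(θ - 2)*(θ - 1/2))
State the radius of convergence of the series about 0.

Denominator factor (θ - 2): pole of order 1 at 2, modulus 2.
Denominator factor (θ - 1/2): pole of order 1 at 1/2, modulus 1/2.
The radius of convergence is the smallest modulus among the singular points: 1/2.

The radius of convergence is 1/2.


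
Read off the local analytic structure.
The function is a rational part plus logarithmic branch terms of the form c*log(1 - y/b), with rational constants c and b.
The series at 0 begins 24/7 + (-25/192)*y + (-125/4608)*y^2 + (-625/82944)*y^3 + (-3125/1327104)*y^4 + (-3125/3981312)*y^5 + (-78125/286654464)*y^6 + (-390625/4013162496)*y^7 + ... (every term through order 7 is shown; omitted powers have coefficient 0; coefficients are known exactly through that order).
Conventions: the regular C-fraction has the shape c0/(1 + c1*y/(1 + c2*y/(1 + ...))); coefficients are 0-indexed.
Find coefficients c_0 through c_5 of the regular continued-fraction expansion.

The regular C-fraction coefficients are [24/7, 175/4608, -1135/4608, -40/681, -815/5448, -227/2934].

Taylor coefficients (read off): a_0 = 24/7, a_1 = -25/192, a_2 = -125/4608, a_3 = -625/82944, a_4 = -3125/1327104, a_5 = -3125/3981312.
c0 = a_0 = 24/7. Peel one level at a time: if S = 1 + c*y/S' with S'(0) = 1, then c is the y-coefficient of S and S' = c*y/(S - 1).
S_1 = c0/f = 1 + (175/4608)*y + (198625/21233664)*y^2 + ...; c1 = 175/4608.
S_2 = c1*y/(S_1 - 1) = 1 + (-1135/4608)*y + (-25/1728)*y^2 + ...; c2 = -1135/4608.
S_3 = c2*y/(S_2 - 1) = 1 + (-40/681)*y + (-4075/463761)*y^2 + ...; c3 = -40/681.
S_4 = c3*y/(S_3 - 1) = 1 + (-815/5448)*y + (-5/432)*y^2 + ...; c4 = -815/5448.
S_5 = c4*y/(S_4 - 1) = 1 + (-227/2934)*y + ...; c5 = -227/2934.


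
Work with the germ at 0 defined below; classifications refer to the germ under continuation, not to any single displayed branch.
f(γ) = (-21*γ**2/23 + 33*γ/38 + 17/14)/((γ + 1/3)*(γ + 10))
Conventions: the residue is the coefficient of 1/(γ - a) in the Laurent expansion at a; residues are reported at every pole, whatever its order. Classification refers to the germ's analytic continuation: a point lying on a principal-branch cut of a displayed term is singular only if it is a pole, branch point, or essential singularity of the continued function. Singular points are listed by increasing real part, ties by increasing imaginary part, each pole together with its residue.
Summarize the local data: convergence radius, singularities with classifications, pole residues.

Radius of convergence at 0: 1/3.
At -10: a pole of order 1; residue 1812903/177422.
At -1/3: a pole of order 1; residue 7556/88711.

Denominator factor (γ + 1/3): pole of order 1 at -1/3, modulus 1/3.
Denominator factor (γ + 10): pole of order 1 at -10, modulus 10.
The radius of convergence is the smallest modulus among the singular points: 1/3.
At the order-1 pole -10 set g(γ) = (γ - (-10))*f(γ) = (-21*γ**2/23 + 33*γ/38 + 17/14)/(γ + 1/3).
Simple pole: residue = g(a) at a = -10, which is 1812903/177422.
At the order-1 pole -1/3 set g(γ) = (γ - (-1/3))*f(γ) = (-21*γ**2/23 + 33*γ/38 + 17/14)/(γ + 10).
Simple pole: residue = g(a) at a = -1/3, which is 7556/88711.
List the singular points by increasing real part (a conjugate pair: the negative imaginary part first).


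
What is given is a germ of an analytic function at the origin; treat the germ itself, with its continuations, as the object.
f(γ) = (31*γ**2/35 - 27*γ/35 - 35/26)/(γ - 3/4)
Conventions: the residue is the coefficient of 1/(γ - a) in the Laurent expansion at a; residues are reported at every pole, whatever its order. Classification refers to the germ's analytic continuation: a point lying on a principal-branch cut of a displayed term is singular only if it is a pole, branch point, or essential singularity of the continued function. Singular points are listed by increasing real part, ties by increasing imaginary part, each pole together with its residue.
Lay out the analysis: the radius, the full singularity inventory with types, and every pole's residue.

Radius of convergence at 0: 3/4.
At 3/4: a pole of order 1; residue -2077/1456.

Denominator factor (γ - 3/4): pole of order 1 at 3/4, modulus 3/4.
The radius of convergence is the smallest modulus among the singular points: 3/4.
At the order-1 pole 3/4 set g(γ) = (γ - (3/4))*f(γ) = 31*γ**2/35 - 27*γ/35 - 35/26.
Simple pole: residue = g(a) at a = 3/4, which is -2077/1456.


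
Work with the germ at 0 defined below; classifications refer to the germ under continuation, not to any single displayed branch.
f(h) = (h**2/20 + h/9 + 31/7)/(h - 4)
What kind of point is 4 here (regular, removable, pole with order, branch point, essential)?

The point is a pole of order 1.

The denominator factor h - 4 vanishes at 4 and appears to the power 1; the numerator there equals 1787/315, nonzero, and no other factor vanishes.
Hence a pole whose order is the multiplicity, 1.


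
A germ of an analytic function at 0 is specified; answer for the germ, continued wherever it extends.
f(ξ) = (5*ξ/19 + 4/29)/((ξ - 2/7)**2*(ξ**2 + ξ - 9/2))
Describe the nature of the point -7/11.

Denominator factors: ξ**2 + ξ - 9/2 = -1145/242 at ξ = -7/11; ξ - 2/7 = -71/77 at ξ = -7/11 — none vanishes.
So the germ continues analytically to -7/11.

The point is a regular point.


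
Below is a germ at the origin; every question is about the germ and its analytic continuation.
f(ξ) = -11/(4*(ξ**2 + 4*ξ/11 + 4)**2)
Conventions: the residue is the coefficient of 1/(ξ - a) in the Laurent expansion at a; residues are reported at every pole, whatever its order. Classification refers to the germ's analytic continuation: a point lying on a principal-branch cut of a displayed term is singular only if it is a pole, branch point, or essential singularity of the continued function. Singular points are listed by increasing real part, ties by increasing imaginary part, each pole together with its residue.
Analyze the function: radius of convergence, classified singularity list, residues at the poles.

Radius of convergence at 0: 2.
At (-2/11) - ((4/11)*sqrt(30))*i: a pole of order 2; residue -((14641/921600)*sqrt(30))*i.
At (-2/11) + ((4/11)*sqrt(30))*i: a pole of order 2; residue ((14641/921600)*sqrt(30))*i.

Denominator factor (ξ**2 + 4*ξ/11 + 4)^2: discriminant -1920/121, complex-conjugate roots (-2/11) + ((4/11)*sqrt(30))*i and (-2/11) - ((4/11)*sqrt(30))*i; poles of order 2, moduli 2 and 2.
The radius of convergence is the smallest modulus among the singular points: 2.
The factor ξ**2 + 4*ξ/11 + 4 splits as (ξ - a)(ξ - a') with a = (-2/11) - ((4/11)*sqrt(30))*i, a' = (-2/11) + ((4/11)*sqrt(30))*i. At the order-2 pole a set g(ξ) = (ξ - a)^2*f(ξ) = [-11/4] / (ξ - a')^2.
Order-2 pole: residue = g'(a); g'((-2/11) - ((4/11)*sqrt(30))*i) = -((14641/921600)*sqrt(30))*i, so the residue is -((14641/921600)*sqrt(30))*i.
The factor ξ**2 + 4*ξ/11 + 4 splits as (ξ - a)(ξ - a') with a = (-2/11) + ((4/11)*sqrt(30))*i, a' = (-2/11) - ((4/11)*sqrt(30))*i. At the order-2 pole a set g(ξ) = (ξ - a)^2*f(ξ) = [-11/4] / (ξ - a')^2.
Order-2 pole: residue = g'(a); g'((-2/11) + ((4/11)*sqrt(30))*i) = ((14641/921600)*sqrt(30))*i, so the residue is ((14641/921600)*sqrt(30))*i.
List the singular points by increasing real part (a conjugate pair: the negative imaginary part first).


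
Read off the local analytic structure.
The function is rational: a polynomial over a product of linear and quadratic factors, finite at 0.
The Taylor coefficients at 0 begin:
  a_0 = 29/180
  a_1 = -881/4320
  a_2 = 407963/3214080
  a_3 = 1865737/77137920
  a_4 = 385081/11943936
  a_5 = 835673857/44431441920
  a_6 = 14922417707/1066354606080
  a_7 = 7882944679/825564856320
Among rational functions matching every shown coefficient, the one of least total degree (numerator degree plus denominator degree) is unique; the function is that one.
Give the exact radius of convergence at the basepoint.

No rational of total degree below 4 reproduces all 8 coefficients; solving the [2/2] Pade equations on them gives f(σ) = (-36*σ**2/31 + 5*σ/3 - 29/30)/(σ**2 + 11*σ/4 - 6), whose expansion matches every shown term.
Denominator factor (σ**2 + 11*σ/4 - 6): discriminant 505/16, real irrational roots -11/8 + (1/8)*sqrt(505) and -11/8 - (1/8)*sqrt(505); poles of order 1, moduli -11/8 + (1/8)*sqrt(505) and 11/8 + (1/8)*sqrt(505).
The radius of convergence is the smallest modulus among the singular points: -11/8 + (1/8)*sqrt(505).

The radius of convergence is -11/8 + (1/8)*sqrt(505).


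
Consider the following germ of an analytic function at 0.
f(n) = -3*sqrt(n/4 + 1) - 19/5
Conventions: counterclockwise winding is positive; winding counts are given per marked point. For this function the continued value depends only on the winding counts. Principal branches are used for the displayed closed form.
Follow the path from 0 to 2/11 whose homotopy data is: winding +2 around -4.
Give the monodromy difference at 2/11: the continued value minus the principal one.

Continued minus principal equals 0.

The rational part is single-valued and drops out of the difference; each branch term changes only by its own monodromy.
(-3)*sqrt(1 - n/(-4)): winding +2 is even, the square root returns to the same sheet, contribution 0.
Summing the contributions at n = 2/11 gives 0.


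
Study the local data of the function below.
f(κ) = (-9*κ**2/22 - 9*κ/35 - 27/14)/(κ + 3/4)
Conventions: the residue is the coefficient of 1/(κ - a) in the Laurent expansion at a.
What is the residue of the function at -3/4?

The residue is -24219/12320.

At the order-1 pole -3/4 set g(κ) = (κ - (-3/4))*f(κ) = -9*κ**2/22 - 9*κ/35 - 27/14.
Simple pole: residue = g(a) at a = -3/4, which is -24219/12320.


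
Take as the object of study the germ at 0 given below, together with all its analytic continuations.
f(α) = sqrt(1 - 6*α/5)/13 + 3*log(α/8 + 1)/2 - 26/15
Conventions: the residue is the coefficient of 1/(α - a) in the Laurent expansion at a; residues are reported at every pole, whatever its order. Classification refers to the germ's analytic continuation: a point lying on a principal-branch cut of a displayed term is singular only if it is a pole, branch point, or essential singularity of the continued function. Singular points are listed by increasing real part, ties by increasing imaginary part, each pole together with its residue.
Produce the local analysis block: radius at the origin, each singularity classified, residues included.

Branch term (1/13)*sqrt(1 - α/(5/6)): its argument vanishes at α = 5/6, a square-root branch point, modulus 5/6.
Branch term (3/2)*log(1 - α/(-8)): its argument vanishes at α = -8, a logarithmic branch point, modulus 8.
The radius of convergence is the smallest modulus among the singular points: 5/6.
List the singular points by increasing real part (a conjugate pair: the negative imaginary part first).

Radius of convergence at 0: 5/6.
At -8: a logarithmic branch point.
At 5/6: an algebraic (square-root) branch point.


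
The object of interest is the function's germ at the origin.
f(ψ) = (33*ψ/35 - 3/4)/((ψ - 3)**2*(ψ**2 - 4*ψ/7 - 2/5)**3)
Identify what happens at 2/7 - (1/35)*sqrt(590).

The point is a pole of order 3.

The denominator factor ψ**2 - 4*ψ/7 - 2/5 vanishes at 2/7 - (1/35)*sqrt(590) and appears to the power 3; the numerator there equals -471/980 - (33/1225)*sqrt(590), nonzero, and no other factor vanishes.
Hence a pole whose order is the multiplicity, 3.


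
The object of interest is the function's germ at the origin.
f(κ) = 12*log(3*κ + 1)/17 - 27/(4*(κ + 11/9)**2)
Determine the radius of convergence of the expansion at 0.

Denominator factor (κ + 11/9)^2: pole of order 2 at -11/9, modulus 11/9.
Branch term (12/17)*log(1 - κ/(-1/3)): its argument vanishes at κ = -1/3, a logarithmic branch point, modulus 1/3.
The radius of convergence is the smallest modulus among the singular points: 1/3.

The radius of convergence is 1/3.


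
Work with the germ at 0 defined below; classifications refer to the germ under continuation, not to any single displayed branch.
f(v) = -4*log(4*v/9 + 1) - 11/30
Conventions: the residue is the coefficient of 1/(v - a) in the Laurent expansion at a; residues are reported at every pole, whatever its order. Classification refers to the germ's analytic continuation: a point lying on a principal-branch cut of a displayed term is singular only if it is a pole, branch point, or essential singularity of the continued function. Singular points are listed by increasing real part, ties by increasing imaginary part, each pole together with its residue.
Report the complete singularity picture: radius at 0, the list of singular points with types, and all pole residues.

Radius of convergence at 0: 9/4.
At -9/4: a logarithmic branch point.

Branch term (-4)*log(1 - v/(-9/4)): its argument vanishes at v = -9/4, a logarithmic branch point, modulus 9/4.
The radius of convergence is the smallest modulus among the singular points: 9/4.


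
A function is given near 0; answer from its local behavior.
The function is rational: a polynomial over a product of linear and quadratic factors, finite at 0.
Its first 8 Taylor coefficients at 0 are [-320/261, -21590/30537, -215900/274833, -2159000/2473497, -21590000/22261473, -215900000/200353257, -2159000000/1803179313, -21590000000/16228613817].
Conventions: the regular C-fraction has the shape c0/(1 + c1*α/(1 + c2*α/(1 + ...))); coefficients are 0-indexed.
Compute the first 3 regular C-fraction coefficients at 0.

Taylor coefficients (read off): a_0 = -320/261, a_1 = -21590/30537, a_2 = -215900/274833.
c0 = a_0 = -320/261. Peel one level at a time: if S = 1 + c*α/S' with S'(0) = 1, then c is the α-coefficient of S and S' = c*α/(S - 1).
S_1 = c0/f = 1 + (-2159/3744)*α + (-1440053/4672512)*α^2 + ...; c1 = -2159/3744.
S_2 = c1*α/(S_1 - 1) = 1 + (-667/1248)*α + ...; c2 = -667/1248.

The regular C-fraction coefficients are [-320/261, -2159/3744, -667/1248].


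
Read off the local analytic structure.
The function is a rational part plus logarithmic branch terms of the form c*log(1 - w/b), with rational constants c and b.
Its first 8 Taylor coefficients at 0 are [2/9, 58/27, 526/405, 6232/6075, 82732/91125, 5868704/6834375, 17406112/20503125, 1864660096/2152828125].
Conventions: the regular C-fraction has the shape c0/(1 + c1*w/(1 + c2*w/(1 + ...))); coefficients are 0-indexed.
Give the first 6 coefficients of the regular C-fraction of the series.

Taylor coefficients (read off): a_0 = 2/9, a_1 = 58/27, a_2 = 526/405, a_3 = 6232/6075, a_4 = 82732/91125, a_5 = 5868704/6834375.
c0 = a_0 = 2/9. Peel one level at a time: if S = 1 + c*w/S' with S'(0) = 1, then c is the w-coefficient of S and S' = c*w/(S - 1).
S_1 = c0/f = 1 + (-29/3)*w + (438/5)*w^2 + ...; c1 = -29/3.
S_2 = c1*w/(S_1 - 1) = 1 + (1314/145)*w + (-471/4205)*w^2 + ...; c2 = 1314/145.
S_3 = c2*w/(S_2 - 1) = 1 + (157/12702)*w + (35767/4796100)*w^2 + ...; c3 = 157/12702.
S_4 = c3*w/(S_3 - 1) = 1 + (-1037243/1719150)*w + (-1592796/15405625)*w^2 + ...; c4 = -1037243/1719150.
S_5 = c4*w/(S_4 - 1) = 1 + (-24056712/140385475)*w + ...; c5 = -24056712/140385475.

The regular C-fraction coefficients are [2/9, -29/3, 1314/145, 157/12702, -1037243/1719150, -24056712/140385475].


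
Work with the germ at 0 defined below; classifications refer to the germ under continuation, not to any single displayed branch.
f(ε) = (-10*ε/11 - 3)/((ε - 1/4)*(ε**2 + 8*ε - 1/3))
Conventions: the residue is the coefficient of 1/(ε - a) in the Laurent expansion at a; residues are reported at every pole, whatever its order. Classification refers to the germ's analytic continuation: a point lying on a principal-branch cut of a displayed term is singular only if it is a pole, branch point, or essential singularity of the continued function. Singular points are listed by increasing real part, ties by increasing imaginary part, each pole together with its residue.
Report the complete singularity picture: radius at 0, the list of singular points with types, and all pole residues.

Radius of convergence at 0: -4 + (7/3)*sqrt(3).
At -4 - (7/3)*sqrt(3): a pole of order 1; residue 852/913 - (458/913)*sqrt(3).
At -4 + (7/3)*sqrt(3): a pole of order 1; residue 852/913 + (458/913)*sqrt(3).
At 1/4: a pole of order 1; residue -1704/913.

Denominator factor (ε**2 + 8*ε - 1/3): discriminant 196/3, real irrational roots -4 + (7/3)*sqrt(3) and -4 - (7/3)*sqrt(3); poles of order 1, moduli -4 + (7/3)*sqrt(3) and 4 + (7/3)*sqrt(3).
Denominator factor (ε - 1/4): pole of order 1 at 1/4, modulus 1/4.
The radius of convergence is the smallest modulus among the singular points: -4 + (7/3)*sqrt(3).
The factor ε**2 + 8*ε - 1/3 splits as (ε - a)(ε - a') with a = -4 - (7/3)*sqrt(3), a' = -4 + (7/3)*sqrt(3). At the order-1 pole a set g(ε) = (ε - a)*f(ε) = [(-10*ε/11 - 3)/(ε - 1/4)] / (ε - a').
Simple pole: residue = g(a) at a = -4 - (7/3)*sqrt(3), which is 852/913 - (458/913)*sqrt(3).
The factor ε**2 + 8*ε - 1/3 splits as (ε - a)(ε - a') with a = -4 + (7/3)*sqrt(3), a' = -4 - (7/3)*sqrt(3). At the order-1 pole a set g(ε) = (ε - a)*f(ε) = [(-10*ε/11 - 3)/(ε - 1/4)] / (ε - a').
Simple pole: residue = g(a) at a = -4 + (7/3)*sqrt(3), which is 852/913 + (458/913)*sqrt(3).
At the order-1 pole 1/4 set g(ε) = (ε - (1/4))*f(ε) = (-10*ε/11 - 3)/(ε**2 + 8*ε - 1/3).
Simple pole: residue = g(a) at a = 1/4, which is -1704/913.
List the singular points by increasing real part (a conjugate pair: the negative imaginary part first).
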